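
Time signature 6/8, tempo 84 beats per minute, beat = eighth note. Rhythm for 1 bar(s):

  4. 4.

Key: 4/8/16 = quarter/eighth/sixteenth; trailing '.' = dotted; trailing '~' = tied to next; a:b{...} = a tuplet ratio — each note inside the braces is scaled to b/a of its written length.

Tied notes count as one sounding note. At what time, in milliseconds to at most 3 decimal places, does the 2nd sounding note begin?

note 2 onset = 3b = 2142.857ms

1. 0.0ms @ 0 + 2142.857ms (3)
2. 2142.857ms @ 3 + 2142.857ms (3)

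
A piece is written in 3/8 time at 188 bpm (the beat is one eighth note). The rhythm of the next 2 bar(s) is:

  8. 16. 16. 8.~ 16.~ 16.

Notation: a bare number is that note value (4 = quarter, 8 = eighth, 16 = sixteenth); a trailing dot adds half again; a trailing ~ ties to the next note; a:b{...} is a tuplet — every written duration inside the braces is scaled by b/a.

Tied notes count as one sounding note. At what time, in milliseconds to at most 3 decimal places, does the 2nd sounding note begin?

1. 0.0ms @ 0 + 478.723ms (3/2)
2. 478.723ms @ 3/2 + 239.362ms (3/4)
3. 718.085ms @ 9/4 + 239.362ms (3/4)
4. 957.447ms @ 3 + 957.447ms (3)

note 2 onset = 3/2b = 478.723ms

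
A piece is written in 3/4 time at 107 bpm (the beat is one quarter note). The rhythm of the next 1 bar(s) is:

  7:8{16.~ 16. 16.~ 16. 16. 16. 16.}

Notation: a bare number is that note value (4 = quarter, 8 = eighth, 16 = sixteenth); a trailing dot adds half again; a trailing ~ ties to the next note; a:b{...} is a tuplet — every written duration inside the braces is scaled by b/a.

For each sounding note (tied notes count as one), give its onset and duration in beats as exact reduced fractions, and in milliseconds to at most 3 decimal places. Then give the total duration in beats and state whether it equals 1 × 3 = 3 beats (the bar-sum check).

1) 0.0ms=0b +480.641ms=6/7b
2) 480.641ms=6/7b +480.641ms=6/7b
3) 961.282ms=12/7b +240.32ms=3/7b
4) 1201.602ms=15/7b +240.32ms=3/7b
5) 1441.923ms=18/7b +240.32ms=3/7b
Σ=3b of 3 (107bpm 3/4) — PASS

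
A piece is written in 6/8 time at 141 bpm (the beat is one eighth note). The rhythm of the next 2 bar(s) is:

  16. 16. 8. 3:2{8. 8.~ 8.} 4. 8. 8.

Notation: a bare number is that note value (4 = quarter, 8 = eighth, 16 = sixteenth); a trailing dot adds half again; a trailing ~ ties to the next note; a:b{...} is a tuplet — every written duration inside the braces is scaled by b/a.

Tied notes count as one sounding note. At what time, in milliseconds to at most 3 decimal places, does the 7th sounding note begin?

note 7 onset = 9b = 3829.787ms

1. 0.0ms @ 0 + 319.149ms (3/4)
2. 319.149ms @ 3/4 + 319.149ms (3/4)
3. 638.298ms @ 3/2 + 638.298ms (3/2)
4. 1276.596ms @ 3 + 425.532ms (1)
5. 1702.128ms @ 4 + 851.064ms (2)
6. 2553.191ms @ 6 + 1276.596ms (3)
7. 3829.787ms @ 9 + 638.298ms (3/2)
8. 4468.085ms @ 21/2 + 638.298ms (3/2)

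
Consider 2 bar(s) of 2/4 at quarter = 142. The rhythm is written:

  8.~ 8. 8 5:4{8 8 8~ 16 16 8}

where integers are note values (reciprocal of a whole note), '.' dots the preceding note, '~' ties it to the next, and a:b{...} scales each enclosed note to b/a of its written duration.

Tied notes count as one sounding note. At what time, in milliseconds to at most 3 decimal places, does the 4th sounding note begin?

1. 0.0ms @ 0 + 633.803ms (3/2)
2. 633.803ms @ 3/2 + 211.268ms (1/2)
3. 845.07ms @ 2 + 169.014ms (2/5)
4. 1014.085ms @ 12/5 + 169.014ms (2/5)
5. 1183.099ms @ 14/5 + 253.521ms (3/5)
6. 1436.62ms @ 17/5 + 84.507ms (1/5)
7. 1521.127ms @ 18/5 + 169.014ms (2/5)

note 4 onset = 12/5b = 1014.085ms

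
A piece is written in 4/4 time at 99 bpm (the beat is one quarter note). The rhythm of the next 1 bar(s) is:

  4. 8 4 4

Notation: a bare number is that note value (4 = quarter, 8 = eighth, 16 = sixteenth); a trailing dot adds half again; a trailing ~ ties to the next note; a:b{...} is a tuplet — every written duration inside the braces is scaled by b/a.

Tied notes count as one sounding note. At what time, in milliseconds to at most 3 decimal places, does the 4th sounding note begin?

note 4 onset = 3b = 1818.182ms

1. 0.0ms @ 0 + 909.091ms (3/2)
2. 909.091ms @ 3/2 + 303.03ms (1/2)
3. 1212.121ms @ 2 + 606.061ms (1)
4. 1818.182ms @ 3 + 606.061ms (1)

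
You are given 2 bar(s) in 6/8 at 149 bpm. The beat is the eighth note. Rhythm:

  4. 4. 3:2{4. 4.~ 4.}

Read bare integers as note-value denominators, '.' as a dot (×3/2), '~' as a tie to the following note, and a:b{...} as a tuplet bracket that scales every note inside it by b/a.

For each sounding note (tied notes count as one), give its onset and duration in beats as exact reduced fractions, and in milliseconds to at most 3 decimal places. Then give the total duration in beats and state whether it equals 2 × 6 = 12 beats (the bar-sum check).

1) 0.0ms=0b +1208.054ms=3b
2) 1208.054ms=3b +1208.054ms=3b
3) 2416.107ms=6b +805.369ms=2b
4) 3221.477ms=8b +1610.738ms=4b
Σ=12b of 12 (149bpm 6/8) — PASS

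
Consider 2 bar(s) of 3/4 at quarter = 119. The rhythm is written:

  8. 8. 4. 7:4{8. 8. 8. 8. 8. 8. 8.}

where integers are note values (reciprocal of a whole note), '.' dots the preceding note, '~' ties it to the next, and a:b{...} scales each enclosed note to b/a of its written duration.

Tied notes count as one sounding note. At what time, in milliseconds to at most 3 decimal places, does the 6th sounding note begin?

note 6 onset = 27/7b = 1944.778ms

1. 0.0ms @ 0 + 378.151ms (3/4)
2. 378.151ms @ 3/4 + 378.151ms (3/4)
3. 756.303ms @ 3/2 + 756.303ms (3/2)
4. 1512.605ms @ 3 + 216.086ms (3/7)
5. 1728.691ms @ 24/7 + 216.086ms (3/7)
6. 1944.778ms @ 27/7 + 216.086ms (3/7)
7. 2160.864ms @ 30/7 + 216.086ms (3/7)
8. 2376.951ms @ 33/7 + 216.086ms (3/7)
9. 2593.037ms @ 36/7 + 216.086ms (3/7)
10. 2809.124ms @ 39/7 + 216.086ms (3/7)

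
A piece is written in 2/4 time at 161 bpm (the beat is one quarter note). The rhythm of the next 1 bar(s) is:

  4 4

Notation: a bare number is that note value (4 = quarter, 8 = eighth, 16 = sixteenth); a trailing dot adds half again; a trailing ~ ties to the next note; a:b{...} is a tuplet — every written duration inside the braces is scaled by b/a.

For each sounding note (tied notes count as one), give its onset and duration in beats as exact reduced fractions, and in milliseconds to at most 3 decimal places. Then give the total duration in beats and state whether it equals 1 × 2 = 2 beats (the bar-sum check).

1) 0.0ms=0b +372.671ms=1b
2) 372.671ms=1b +372.671ms=1b
Σ=2b of 2 (161bpm 2/4) — PASS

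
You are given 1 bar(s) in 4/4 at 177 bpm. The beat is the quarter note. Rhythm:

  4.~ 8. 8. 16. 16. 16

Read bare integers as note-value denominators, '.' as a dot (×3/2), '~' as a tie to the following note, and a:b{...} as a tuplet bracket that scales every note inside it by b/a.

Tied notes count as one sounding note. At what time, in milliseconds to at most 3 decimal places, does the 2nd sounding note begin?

note 2 onset = 9/4b = 762.712ms

1. 0.0ms @ 0 + 762.712ms (9/4)
2. 762.712ms @ 9/4 + 254.237ms (3/4)
3. 1016.949ms @ 3 + 127.119ms (3/8)
4. 1144.068ms @ 27/8 + 127.119ms (3/8)
5. 1271.186ms @ 15/4 + 84.746ms (1/4)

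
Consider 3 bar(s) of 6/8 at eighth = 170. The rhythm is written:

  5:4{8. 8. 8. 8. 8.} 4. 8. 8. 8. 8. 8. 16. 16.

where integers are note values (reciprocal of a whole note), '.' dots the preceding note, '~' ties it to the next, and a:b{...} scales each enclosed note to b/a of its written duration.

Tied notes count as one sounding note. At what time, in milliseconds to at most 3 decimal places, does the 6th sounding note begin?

note 6 onset = 6b = 2117.647ms

1. 0.0ms @ 0 + 423.529ms (6/5)
2. 423.529ms @ 6/5 + 423.529ms (6/5)
3. 847.059ms @ 12/5 + 423.529ms (6/5)
4. 1270.588ms @ 18/5 + 423.529ms (6/5)
5. 1694.118ms @ 24/5 + 423.529ms (6/5)
6. 2117.647ms @ 6 + 1058.824ms (3)
7. 3176.471ms @ 9 + 529.412ms (3/2)
8. 3705.882ms @ 21/2 + 529.412ms (3/2)
9. 4235.294ms @ 12 + 529.412ms (3/2)
10. 4764.706ms @ 27/2 + 529.412ms (3/2)
11. 5294.118ms @ 15 + 529.412ms (3/2)
12. 5823.529ms @ 33/2 + 264.706ms (3/4)
13. 6088.235ms @ 69/4 + 264.706ms (3/4)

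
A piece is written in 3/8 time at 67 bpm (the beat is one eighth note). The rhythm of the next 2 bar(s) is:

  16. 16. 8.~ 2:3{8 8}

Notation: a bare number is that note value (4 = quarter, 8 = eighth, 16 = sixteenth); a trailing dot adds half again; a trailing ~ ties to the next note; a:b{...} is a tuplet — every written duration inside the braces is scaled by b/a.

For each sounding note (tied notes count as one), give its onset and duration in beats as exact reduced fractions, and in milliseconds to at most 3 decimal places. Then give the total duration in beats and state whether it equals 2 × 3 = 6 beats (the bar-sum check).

1) 0.0ms=0b +671.642ms=3/4b
2) 671.642ms=3/4b +671.642ms=3/4b
3) 1343.284ms=3/2b +2686.567ms=3b
4) 4029.851ms=9/2b +1343.284ms=3/2b
Σ=6b of 6 (67bpm 3/8) — PASS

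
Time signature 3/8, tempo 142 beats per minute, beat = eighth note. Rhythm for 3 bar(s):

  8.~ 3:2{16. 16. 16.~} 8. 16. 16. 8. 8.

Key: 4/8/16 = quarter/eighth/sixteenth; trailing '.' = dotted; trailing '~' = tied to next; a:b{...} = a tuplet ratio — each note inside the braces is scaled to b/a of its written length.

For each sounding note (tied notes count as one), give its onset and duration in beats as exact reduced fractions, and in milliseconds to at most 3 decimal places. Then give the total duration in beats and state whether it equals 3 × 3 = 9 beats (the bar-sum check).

1) 0.0ms=0b +845.07ms=2b
2) 845.07ms=2b +211.268ms=1/2b
3) 1056.338ms=5/2b +845.07ms=2b
4) 1901.408ms=9/2b +316.901ms=3/4b
5) 2218.31ms=21/4b +316.901ms=3/4b
6) 2535.211ms=6b +633.803ms=3/2b
7) 3169.014ms=15/2b +633.803ms=3/2b
Σ=9b of 9 (142bpm 3/8) — PASS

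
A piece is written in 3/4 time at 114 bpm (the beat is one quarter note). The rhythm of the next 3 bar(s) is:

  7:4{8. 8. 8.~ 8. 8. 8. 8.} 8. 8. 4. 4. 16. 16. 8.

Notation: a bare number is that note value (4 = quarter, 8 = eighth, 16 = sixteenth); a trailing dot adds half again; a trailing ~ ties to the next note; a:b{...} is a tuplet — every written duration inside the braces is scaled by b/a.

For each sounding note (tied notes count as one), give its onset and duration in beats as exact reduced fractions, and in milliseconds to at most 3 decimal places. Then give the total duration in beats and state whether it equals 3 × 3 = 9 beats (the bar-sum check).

1) 0.0ms=0b +225.564ms=3/7b
2) 225.564ms=3/7b +225.564ms=3/7b
3) 451.128ms=6/7b +451.128ms=6/7b
4) 902.256ms=12/7b +225.564ms=3/7b
5) 1127.82ms=15/7b +225.564ms=3/7b
6) 1353.383ms=18/7b +225.564ms=3/7b
7) 1578.947ms=3b +394.737ms=3/4b
8) 1973.684ms=15/4b +394.737ms=3/4b
9) 2368.421ms=9/2b +789.474ms=3/2b
10) 3157.895ms=6b +789.474ms=3/2b
11) 3947.368ms=15/2b +197.368ms=3/8b
12) 4144.737ms=63/8b +197.368ms=3/8b
13) 4342.105ms=33/4b +394.737ms=3/4b
Σ=9b of 9 (114bpm 3/4) — PASS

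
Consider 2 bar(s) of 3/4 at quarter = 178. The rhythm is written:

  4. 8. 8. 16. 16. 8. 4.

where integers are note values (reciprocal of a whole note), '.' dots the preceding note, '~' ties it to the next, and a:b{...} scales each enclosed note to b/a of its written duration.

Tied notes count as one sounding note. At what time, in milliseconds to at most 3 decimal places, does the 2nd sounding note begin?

1. 0.0ms @ 0 + 505.618ms (3/2)
2. 505.618ms @ 3/2 + 252.809ms (3/4)
3. 758.427ms @ 9/4 + 252.809ms (3/4)
4. 1011.236ms @ 3 + 126.404ms (3/8)
5. 1137.64ms @ 27/8 + 126.404ms (3/8)
6. 1264.045ms @ 15/4 + 252.809ms (3/4)
7. 1516.854ms @ 9/2 + 505.618ms (3/2)

note 2 onset = 3/2b = 505.618ms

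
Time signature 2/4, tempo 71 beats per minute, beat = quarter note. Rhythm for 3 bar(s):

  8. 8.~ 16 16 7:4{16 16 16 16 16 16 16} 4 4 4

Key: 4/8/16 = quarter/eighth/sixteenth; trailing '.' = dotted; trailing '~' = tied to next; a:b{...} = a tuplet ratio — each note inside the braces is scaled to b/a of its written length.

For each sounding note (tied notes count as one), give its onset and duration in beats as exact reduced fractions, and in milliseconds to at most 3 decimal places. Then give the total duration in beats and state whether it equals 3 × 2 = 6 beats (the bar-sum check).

1) 0.0ms=0b +633.803ms=3/4b
2) 633.803ms=3/4b +845.07ms=1b
3) 1478.873ms=7/4b +211.268ms=1/4b
4) 1690.141ms=2b +120.724ms=1/7b
5) 1810.865ms=15/7b +120.724ms=1/7b
6) 1931.59ms=16/7b +120.724ms=1/7b
7) 2052.314ms=17/7b +120.724ms=1/7b
8) 2173.038ms=18/7b +120.724ms=1/7b
9) 2293.763ms=19/7b +120.724ms=1/7b
10) 2414.487ms=20/7b +120.724ms=1/7b
11) 2535.211ms=3b +845.07ms=1b
12) 3380.282ms=4b +845.07ms=1b
13) 4225.352ms=5b +845.07ms=1b
Σ=6b of 6 (71bpm 2/4) — PASS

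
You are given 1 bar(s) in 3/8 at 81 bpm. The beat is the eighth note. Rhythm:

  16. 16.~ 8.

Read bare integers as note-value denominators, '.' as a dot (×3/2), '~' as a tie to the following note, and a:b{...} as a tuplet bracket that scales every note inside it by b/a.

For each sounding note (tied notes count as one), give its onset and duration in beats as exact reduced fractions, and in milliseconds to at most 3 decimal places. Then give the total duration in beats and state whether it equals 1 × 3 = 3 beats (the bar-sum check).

1) 0.0ms=0b +555.556ms=3/4b
2) 555.556ms=3/4b +1666.667ms=9/4b
Σ=3b of 3 (81bpm 3/8) — PASS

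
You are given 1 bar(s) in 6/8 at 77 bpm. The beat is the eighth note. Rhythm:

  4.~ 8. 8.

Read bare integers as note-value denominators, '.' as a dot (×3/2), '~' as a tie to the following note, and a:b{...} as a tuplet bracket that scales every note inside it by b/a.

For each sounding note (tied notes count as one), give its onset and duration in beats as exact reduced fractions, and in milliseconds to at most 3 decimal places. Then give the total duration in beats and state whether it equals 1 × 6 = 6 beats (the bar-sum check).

1) 0.0ms=0b +3506.494ms=9/2b
2) 3506.494ms=9/2b +1168.831ms=3/2b
Σ=6b of 6 (77bpm 6/8) — PASS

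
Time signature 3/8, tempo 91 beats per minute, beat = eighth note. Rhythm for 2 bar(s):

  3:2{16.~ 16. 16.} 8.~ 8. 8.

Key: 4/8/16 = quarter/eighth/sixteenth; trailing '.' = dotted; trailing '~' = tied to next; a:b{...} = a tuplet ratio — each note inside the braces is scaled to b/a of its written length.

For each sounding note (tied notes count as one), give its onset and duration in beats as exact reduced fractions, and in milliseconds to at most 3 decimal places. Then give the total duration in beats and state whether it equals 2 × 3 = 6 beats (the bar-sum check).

1) 0.0ms=0b +659.341ms=1b
2) 659.341ms=1b +329.67ms=1/2b
3) 989.011ms=3/2b +1978.022ms=3b
4) 2967.033ms=9/2b +989.011ms=3/2b
Σ=6b of 6 (91bpm 3/8) — PASS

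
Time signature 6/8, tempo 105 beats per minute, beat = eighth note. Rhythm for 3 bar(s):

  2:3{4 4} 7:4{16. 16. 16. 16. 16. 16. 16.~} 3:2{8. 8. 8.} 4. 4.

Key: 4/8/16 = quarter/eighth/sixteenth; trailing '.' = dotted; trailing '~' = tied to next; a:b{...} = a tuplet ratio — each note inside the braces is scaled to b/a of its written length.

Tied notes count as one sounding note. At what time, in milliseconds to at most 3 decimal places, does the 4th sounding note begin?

note 4 onset = 45/7b = 3673.469ms

1. 0.0ms @ 0 + 1714.286ms (3)
2. 1714.286ms @ 3 + 1714.286ms (3)
3. 3428.571ms @ 6 + 244.898ms (3/7)
4. 3673.469ms @ 45/7 + 244.898ms (3/7)
5. 3918.367ms @ 48/7 + 244.898ms (3/7)
6. 4163.265ms @ 51/7 + 244.898ms (3/7)
7. 4408.163ms @ 54/7 + 244.898ms (3/7)
8. 4653.061ms @ 57/7 + 244.898ms (3/7)
9. 4897.959ms @ 60/7 + 816.327ms (10/7)
10. 5714.286ms @ 10 + 571.429ms (1)
11. 6285.714ms @ 11 + 571.429ms (1)
12. 6857.143ms @ 12 + 1714.286ms (3)
13. 8571.429ms @ 15 + 1714.286ms (3)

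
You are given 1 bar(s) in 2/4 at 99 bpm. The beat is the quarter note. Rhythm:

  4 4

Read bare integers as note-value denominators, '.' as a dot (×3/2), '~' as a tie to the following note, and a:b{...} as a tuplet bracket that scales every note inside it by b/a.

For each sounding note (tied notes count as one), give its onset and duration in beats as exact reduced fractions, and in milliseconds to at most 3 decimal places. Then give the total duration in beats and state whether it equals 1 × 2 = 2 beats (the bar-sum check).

1) 0.0ms=0b +606.061ms=1b
2) 606.061ms=1b +606.061ms=1b
Σ=2b of 2 (99bpm 2/4) — PASS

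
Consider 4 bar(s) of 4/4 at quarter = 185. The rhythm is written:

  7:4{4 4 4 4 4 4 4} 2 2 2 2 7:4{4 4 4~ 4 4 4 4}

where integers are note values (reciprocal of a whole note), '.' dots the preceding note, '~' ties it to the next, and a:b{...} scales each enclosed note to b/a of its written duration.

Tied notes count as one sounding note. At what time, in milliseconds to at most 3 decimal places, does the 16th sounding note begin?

1. 0.0ms @ 0 + 185.328ms (4/7)
2. 185.328ms @ 4/7 + 185.328ms (4/7)
3. 370.656ms @ 8/7 + 185.328ms (4/7)
4. 555.985ms @ 12/7 + 185.328ms (4/7)
5. 741.313ms @ 16/7 + 185.328ms (4/7)
6. 926.641ms @ 20/7 + 185.328ms (4/7)
7. 1111.969ms @ 24/7 + 185.328ms (4/7)
8. 1297.297ms @ 4 + 648.649ms (2)
9. 1945.946ms @ 6 + 648.649ms (2)
10. 2594.595ms @ 8 + 648.649ms (2)
11. 3243.243ms @ 10 + 648.649ms (2)
12. 3891.892ms @ 12 + 185.328ms (4/7)
13. 4077.22ms @ 88/7 + 185.328ms (4/7)
14. 4262.548ms @ 92/7 + 370.656ms (8/7)
15. 4633.205ms @ 100/7 + 185.328ms (4/7)
16. 4818.533ms @ 104/7 + 185.328ms (4/7)
17. 5003.861ms @ 108/7 + 185.328ms (4/7)

note 16 onset = 104/7b = 4818.533ms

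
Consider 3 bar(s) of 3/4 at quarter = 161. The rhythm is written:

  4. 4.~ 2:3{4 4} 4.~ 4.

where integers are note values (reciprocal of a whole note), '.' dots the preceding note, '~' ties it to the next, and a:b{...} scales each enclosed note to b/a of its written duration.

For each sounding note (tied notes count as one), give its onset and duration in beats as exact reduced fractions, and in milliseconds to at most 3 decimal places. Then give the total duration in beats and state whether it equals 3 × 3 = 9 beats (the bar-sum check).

1) 0.0ms=0b +559.006ms=3/2b
2) 559.006ms=3/2b +1118.012ms=3b
3) 1677.019ms=9/2b +559.006ms=3/2b
4) 2236.025ms=6b +1118.012ms=3b
Σ=9b of 9 (161bpm 3/4) — PASS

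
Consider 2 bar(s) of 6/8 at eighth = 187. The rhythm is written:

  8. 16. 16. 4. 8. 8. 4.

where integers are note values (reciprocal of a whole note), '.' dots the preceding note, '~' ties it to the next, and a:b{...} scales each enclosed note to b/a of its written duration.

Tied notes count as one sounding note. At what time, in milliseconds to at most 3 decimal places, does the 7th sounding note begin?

note 7 onset = 9b = 2887.701ms

1. 0.0ms @ 0 + 481.283ms (3/2)
2. 481.283ms @ 3/2 + 240.642ms (3/4)
3. 721.925ms @ 9/4 + 240.642ms (3/4)
4. 962.567ms @ 3 + 962.567ms (3)
5. 1925.134ms @ 6 + 481.283ms (3/2)
6. 2406.417ms @ 15/2 + 481.283ms (3/2)
7. 2887.701ms @ 9 + 962.567ms (3)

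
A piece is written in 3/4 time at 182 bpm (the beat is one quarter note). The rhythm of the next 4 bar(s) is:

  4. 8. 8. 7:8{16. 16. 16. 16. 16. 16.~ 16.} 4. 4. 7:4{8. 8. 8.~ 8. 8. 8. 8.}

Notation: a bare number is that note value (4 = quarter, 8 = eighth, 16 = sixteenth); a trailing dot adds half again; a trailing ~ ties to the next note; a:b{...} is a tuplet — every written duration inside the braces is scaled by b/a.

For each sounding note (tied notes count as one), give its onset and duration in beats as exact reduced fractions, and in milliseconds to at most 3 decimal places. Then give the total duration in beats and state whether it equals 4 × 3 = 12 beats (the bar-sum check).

1) 0.0ms=0b +494.505ms=3/2b
2) 494.505ms=3/2b +247.253ms=3/4b
3) 741.758ms=9/4b +247.253ms=3/4b
4) 989.011ms=3b +141.287ms=3/7b
5) 1130.298ms=24/7b +141.287ms=3/7b
6) 1271.586ms=27/7b +141.287ms=3/7b
7) 1412.873ms=30/7b +141.287ms=3/7b
8) 1554.16ms=33/7b +141.287ms=3/7b
9) 1695.447ms=36/7b +282.575ms=6/7b
10) 1978.022ms=6b +494.505ms=3/2b
11) 2472.527ms=15/2b +494.505ms=3/2b
12) 2967.033ms=9b +141.287ms=3/7b
13) 3108.32ms=66/7b +141.287ms=3/7b
14) 3249.608ms=69/7b +282.575ms=6/7b
15) 3532.182ms=75/7b +141.287ms=3/7b
16) 3673.469ms=78/7b +141.287ms=3/7b
17) 3814.757ms=81/7b +141.287ms=3/7b
Σ=12b of 12 (182bpm 3/4) — PASS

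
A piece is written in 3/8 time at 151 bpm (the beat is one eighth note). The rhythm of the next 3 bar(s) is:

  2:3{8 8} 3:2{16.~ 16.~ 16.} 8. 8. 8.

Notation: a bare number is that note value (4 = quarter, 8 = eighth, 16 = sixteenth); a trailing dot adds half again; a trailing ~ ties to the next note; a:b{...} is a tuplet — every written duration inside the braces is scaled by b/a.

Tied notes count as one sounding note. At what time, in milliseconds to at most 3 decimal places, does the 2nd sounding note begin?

note 2 onset = 3/2b = 596.026ms

1. 0.0ms @ 0 + 596.026ms (3/2)
2. 596.026ms @ 3/2 + 596.026ms (3/2)
3. 1192.053ms @ 3 + 596.026ms (3/2)
4. 1788.079ms @ 9/2 + 596.026ms (3/2)
5. 2384.106ms @ 6 + 596.026ms (3/2)
6. 2980.132ms @ 15/2 + 596.026ms (3/2)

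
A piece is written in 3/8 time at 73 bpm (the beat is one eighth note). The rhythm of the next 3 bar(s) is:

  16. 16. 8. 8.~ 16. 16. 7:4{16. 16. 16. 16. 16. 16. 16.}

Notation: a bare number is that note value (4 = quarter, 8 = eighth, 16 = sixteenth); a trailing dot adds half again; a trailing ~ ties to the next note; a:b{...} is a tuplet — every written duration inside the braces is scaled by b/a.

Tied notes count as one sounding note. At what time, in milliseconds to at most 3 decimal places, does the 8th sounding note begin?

note 8 onset = 48/7b = 5636.008ms

1. 0.0ms @ 0 + 616.438ms (3/4)
2. 616.438ms @ 3/4 + 616.438ms (3/4)
3. 1232.877ms @ 3/2 + 1232.877ms (3/2)
4. 2465.753ms @ 3 + 1849.315ms (9/4)
5. 4315.068ms @ 21/4 + 616.438ms (3/4)
6. 4931.507ms @ 6 + 352.25ms (3/7)
7. 5283.757ms @ 45/7 + 352.25ms (3/7)
8. 5636.008ms @ 48/7 + 352.25ms (3/7)
9. 5988.258ms @ 51/7 + 352.25ms (3/7)
10. 6340.509ms @ 54/7 + 352.25ms (3/7)
11. 6692.759ms @ 57/7 + 352.25ms (3/7)
12. 7045.01ms @ 60/7 + 352.25ms (3/7)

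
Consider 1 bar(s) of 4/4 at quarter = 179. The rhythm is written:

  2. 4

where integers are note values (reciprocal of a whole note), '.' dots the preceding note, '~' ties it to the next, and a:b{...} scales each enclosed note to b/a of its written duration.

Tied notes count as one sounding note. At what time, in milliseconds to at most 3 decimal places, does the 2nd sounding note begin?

note 2 onset = 3b = 1005.587ms

1. 0.0ms @ 0 + 1005.587ms (3)
2. 1005.587ms @ 3 + 335.196ms (1)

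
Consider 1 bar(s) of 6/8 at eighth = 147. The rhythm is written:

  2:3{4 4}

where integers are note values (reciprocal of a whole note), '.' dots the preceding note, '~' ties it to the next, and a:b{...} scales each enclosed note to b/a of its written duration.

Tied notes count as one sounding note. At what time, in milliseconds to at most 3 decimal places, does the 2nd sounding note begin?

1. 0.0ms @ 0 + 1224.49ms (3)
2. 1224.49ms @ 3 + 1224.49ms (3)

note 2 onset = 3b = 1224.49ms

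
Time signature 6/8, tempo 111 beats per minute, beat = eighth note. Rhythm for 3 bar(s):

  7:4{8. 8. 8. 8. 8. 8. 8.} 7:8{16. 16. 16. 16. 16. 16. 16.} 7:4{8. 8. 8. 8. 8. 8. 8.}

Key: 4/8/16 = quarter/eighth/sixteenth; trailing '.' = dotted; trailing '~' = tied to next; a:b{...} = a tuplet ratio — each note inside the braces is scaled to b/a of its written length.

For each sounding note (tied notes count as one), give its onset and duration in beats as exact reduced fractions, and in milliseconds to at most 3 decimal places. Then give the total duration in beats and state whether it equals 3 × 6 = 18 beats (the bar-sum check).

1) 0.0ms=0b +463.32ms=6/7b
2) 463.32ms=6/7b +463.32ms=6/7b
3) 926.641ms=12/7b +463.32ms=6/7b
4) 1389.961ms=18/7b +463.32ms=6/7b
5) 1853.282ms=24/7b +463.32ms=6/7b
6) 2316.602ms=30/7b +463.32ms=6/7b
7) 2779.923ms=36/7b +463.32ms=6/7b
8) 3243.243ms=6b +463.32ms=6/7b
9) 3706.564ms=48/7b +463.32ms=6/7b
10) 4169.884ms=54/7b +463.32ms=6/7b
11) 4633.205ms=60/7b +463.32ms=6/7b
12) 5096.525ms=66/7b +463.32ms=6/7b
13) 5559.846ms=72/7b +463.32ms=6/7b
14) 6023.166ms=78/7b +463.32ms=6/7b
15) 6486.486ms=12b +463.32ms=6/7b
16) 6949.807ms=90/7b +463.32ms=6/7b
17) 7413.127ms=96/7b +463.32ms=6/7b
18) 7876.448ms=102/7b +463.32ms=6/7b
19) 8339.768ms=108/7b +463.32ms=6/7b
20) 8803.089ms=114/7b +463.32ms=6/7b
21) 9266.409ms=120/7b +463.32ms=6/7b
Σ=18b of 18 (111bpm 6/8) — PASS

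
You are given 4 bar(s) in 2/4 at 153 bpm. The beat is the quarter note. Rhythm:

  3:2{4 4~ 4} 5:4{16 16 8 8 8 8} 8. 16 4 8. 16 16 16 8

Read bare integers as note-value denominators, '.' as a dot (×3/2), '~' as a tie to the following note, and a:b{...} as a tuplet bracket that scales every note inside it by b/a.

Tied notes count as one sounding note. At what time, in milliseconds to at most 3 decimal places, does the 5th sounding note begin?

note 5 onset = 12/5b = 941.176ms

1. 0.0ms @ 0 + 261.438ms (2/3)
2. 261.438ms @ 2/3 + 522.876ms (4/3)
3. 784.314ms @ 2 + 78.431ms (1/5)
4. 862.745ms @ 11/5 + 78.431ms (1/5)
5. 941.176ms @ 12/5 + 156.863ms (2/5)
6. 1098.039ms @ 14/5 + 156.863ms (2/5)
7. 1254.902ms @ 16/5 + 156.863ms (2/5)
8. 1411.765ms @ 18/5 + 156.863ms (2/5)
9. 1568.627ms @ 4 + 294.118ms (3/4)
10. 1862.745ms @ 19/4 + 98.039ms (1/4)
11. 1960.784ms @ 5 + 392.157ms (1)
12. 2352.941ms @ 6 + 294.118ms (3/4)
13. 2647.059ms @ 27/4 + 98.039ms (1/4)
14. 2745.098ms @ 7 + 98.039ms (1/4)
15. 2843.137ms @ 29/4 + 98.039ms (1/4)
16. 2941.176ms @ 15/2 + 196.078ms (1/2)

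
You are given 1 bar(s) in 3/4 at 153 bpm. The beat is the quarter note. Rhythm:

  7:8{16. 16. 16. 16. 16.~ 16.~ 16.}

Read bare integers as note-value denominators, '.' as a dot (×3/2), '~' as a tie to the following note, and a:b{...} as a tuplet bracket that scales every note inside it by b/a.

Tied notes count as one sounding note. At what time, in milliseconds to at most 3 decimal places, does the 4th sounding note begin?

1. 0.0ms @ 0 + 168.067ms (3/7)
2. 168.067ms @ 3/7 + 168.067ms (3/7)
3. 336.134ms @ 6/7 + 168.067ms (3/7)
4. 504.202ms @ 9/7 + 168.067ms (3/7)
5. 672.269ms @ 12/7 + 504.202ms (9/7)

note 4 onset = 9/7b = 504.202ms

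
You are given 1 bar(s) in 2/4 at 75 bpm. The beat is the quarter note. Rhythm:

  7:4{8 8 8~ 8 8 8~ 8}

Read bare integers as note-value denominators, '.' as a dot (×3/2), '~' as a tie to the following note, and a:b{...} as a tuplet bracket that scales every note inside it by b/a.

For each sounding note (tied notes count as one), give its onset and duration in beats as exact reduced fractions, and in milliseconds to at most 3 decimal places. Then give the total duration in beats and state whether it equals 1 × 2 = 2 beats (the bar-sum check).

1) 0.0ms=0b +228.571ms=2/7b
2) 228.571ms=2/7b +228.571ms=2/7b
3) 457.143ms=4/7b +457.143ms=4/7b
4) 914.286ms=8/7b +228.571ms=2/7b
5) 1142.857ms=10/7b +457.143ms=4/7b
Σ=2b of 2 (75bpm 2/4) — PASS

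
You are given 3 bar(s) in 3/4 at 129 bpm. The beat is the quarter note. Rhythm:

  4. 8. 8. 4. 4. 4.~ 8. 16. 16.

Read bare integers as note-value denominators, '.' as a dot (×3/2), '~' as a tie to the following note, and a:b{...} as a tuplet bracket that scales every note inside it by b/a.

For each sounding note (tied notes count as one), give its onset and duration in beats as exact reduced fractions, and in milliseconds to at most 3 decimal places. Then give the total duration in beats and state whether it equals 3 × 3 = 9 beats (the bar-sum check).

1) 0.0ms=0b +697.674ms=3/2b
2) 697.674ms=3/2b +348.837ms=3/4b
3) 1046.512ms=9/4b +348.837ms=3/4b
4) 1395.349ms=3b +697.674ms=3/2b
5) 2093.023ms=9/2b +697.674ms=3/2b
6) 2790.698ms=6b +1046.512ms=9/4b
7) 3837.209ms=33/4b +174.419ms=3/8b
8) 4011.628ms=69/8b +174.419ms=3/8b
Σ=9b of 9 (129bpm 3/4) — PASS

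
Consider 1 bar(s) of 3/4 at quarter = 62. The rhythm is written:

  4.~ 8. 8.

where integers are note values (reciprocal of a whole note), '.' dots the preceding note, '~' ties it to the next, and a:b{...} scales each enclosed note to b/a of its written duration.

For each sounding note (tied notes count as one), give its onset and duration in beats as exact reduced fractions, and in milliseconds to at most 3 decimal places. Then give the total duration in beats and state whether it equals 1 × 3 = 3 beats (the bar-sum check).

1) 0.0ms=0b +2177.419ms=9/4b
2) 2177.419ms=9/4b +725.806ms=3/4b
Σ=3b of 3 (62bpm 3/4) — PASS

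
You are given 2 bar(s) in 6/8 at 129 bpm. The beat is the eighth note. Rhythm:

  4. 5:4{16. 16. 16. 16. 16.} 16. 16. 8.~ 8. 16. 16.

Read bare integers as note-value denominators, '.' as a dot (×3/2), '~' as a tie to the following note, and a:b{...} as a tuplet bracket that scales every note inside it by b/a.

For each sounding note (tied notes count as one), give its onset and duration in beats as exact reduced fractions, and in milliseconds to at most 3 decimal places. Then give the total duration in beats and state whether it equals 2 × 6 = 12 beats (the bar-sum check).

1) 0.0ms=0b +1395.349ms=3b
2) 1395.349ms=3b +279.07ms=3/5b
3) 1674.419ms=18/5b +279.07ms=3/5b
4) 1953.488ms=21/5b +279.07ms=3/5b
5) 2232.558ms=24/5b +279.07ms=3/5b
6) 2511.628ms=27/5b +279.07ms=3/5b
7) 2790.698ms=6b +348.837ms=3/4b
8) 3139.535ms=27/4b +348.837ms=3/4b
9) 3488.372ms=15/2b +1395.349ms=3b
10) 4883.721ms=21/2b +348.837ms=3/4b
11) 5232.558ms=45/4b +348.837ms=3/4b
Σ=12b of 12 (129bpm 6/8) — PASS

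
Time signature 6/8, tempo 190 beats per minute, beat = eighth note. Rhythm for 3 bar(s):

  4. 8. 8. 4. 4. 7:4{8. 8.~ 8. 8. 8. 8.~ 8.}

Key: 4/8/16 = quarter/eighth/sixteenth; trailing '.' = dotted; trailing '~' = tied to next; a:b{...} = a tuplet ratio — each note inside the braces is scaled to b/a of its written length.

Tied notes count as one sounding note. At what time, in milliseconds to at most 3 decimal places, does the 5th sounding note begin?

note 5 onset = 9b = 2842.105ms

1. 0.0ms @ 0 + 947.368ms (3)
2. 947.368ms @ 3 + 473.684ms (3/2)
3. 1421.053ms @ 9/2 + 473.684ms (3/2)
4. 1894.737ms @ 6 + 947.368ms (3)
5. 2842.105ms @ 9 + 947.368ms (3)
6. 3789.474ms @ 12 + 270.677ms (6/7)
7. 4060.15ms @ 90/7 + 541.353ms (12/7)
8. 4601.504ms @ 102/7 + 270.677ms (6/7)
9. 4872.18ms @ 108/7 + 270.677ms (6/7)
10. 5142.857ms @ 114/7 + 541.353ms (12/7)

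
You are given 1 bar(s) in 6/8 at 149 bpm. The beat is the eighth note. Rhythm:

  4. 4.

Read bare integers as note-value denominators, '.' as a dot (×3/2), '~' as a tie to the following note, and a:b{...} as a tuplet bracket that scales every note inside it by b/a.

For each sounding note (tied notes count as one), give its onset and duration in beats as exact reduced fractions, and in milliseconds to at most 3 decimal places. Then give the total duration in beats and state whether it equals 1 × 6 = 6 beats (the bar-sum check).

1) 0.0ms=0b +1208.054ms=3b
2) 1208.054ms=3b +1208.054ms=3b
Σ=6b of 6 (149bpm 6/8) — PASS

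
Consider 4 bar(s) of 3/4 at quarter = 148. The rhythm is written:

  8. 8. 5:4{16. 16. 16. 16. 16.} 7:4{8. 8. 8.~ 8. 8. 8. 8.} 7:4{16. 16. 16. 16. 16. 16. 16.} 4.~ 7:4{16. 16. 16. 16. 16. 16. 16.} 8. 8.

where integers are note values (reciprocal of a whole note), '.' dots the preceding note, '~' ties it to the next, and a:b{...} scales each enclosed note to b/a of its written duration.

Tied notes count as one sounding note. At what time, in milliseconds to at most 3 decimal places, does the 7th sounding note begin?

1. 0.0ms @ 0 + 304.054ms (3/4)
2. 304.054ms @ 3/4 + 304.054ms (3/4)
3. 608.108ms @ 3/2 + 121.622ms (3/10)
4. 729.73ms @ 9/5 + 121.622ms (3/10)
5. 851.351ms @ 21/10 + 121.622ms (3/10)
6. 972.973ms @ 12/5 + 121.622ms (3/10)
7. 1094.595ms @ 27/10 + 121.622ms (3/10)
8. 1216.216ms @ 3 + 173.745ms (3/7)
9. 1389.961ms @ 24/7 + 173.745ms (3/7)
10. 1563.707ms @ 27/7 + 347.49ms (6/7)
11. 1911.197ms @ 33/7 + 173.745ms (3/7)
12. 2084.942ms @ 36/7 + 173.745ms (3/7)
13. 2258.687ms @ 39/7 + 173.745ms (3/7)
14. 2432.432ms @ 6 + 86.873ms (3/14)
15. 2519.305ms @ 87/14 + 86.873ms (3/14)
16. 2606.178ms @ 45/7 + 86.873ms (3/14)
17. 2693.05ms @ 93/14 + 86.873ms (3/14)
18. 2779.923ms @ 48/7 + 86.873ms (3/14)
19. 2866.795ms @ 99/14 + 86.873ms (3/14)
20. 2953.668ms @ 51/7 + 86.873ms (3/14)
21. 3040.541ms @ 15/2 + 694.981ms (12/7)
22. 3735.521ms @ 129/14 + 86.873ms (3/14)
23. 3822.394ms @ 66/7 + 86.873ms (3/14)
24. 3909.266ms @ 135/14 + 86.873ms (3/14)
25. 3996.139ms @ 69/7 + 86.873ms (3/14)
26. 4083.012ms @ 141/14 + 86.873ms (3/14)
27. 4169.884ms @ 72/7 + 86.873ms (3/14)
28. 4256.757ms @ 21/2 + 304.054ms (3/4)
29. 4560.811ms @ 45/4 + 304.054ms (3/4)

note 7 onset = 27/10b = 1094.595ms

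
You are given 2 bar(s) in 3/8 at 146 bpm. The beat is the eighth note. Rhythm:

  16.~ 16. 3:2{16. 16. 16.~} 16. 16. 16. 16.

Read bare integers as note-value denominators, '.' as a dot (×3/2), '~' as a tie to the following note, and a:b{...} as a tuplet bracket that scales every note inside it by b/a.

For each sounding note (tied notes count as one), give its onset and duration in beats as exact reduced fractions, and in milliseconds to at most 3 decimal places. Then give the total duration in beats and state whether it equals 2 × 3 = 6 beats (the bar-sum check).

1) 0.0ms=0b +616.438ms=3/2b
2) 616.438ms=3/2b +205.479ms=1/2b
3) 821.918ms=2b +205.479ms=1/2b
4) 1027.397ms=5/2b +513.699ms=5/4b
5) 1541.096ms=15/4b +308.219ms=3/4b
6) 1849.315ms=9/2b +308.219ms=3/4b
7) 2157.534ms=21/4b +308.219ms=3/4b
Σ=6b of 6 (146bpm 3/8) — PASS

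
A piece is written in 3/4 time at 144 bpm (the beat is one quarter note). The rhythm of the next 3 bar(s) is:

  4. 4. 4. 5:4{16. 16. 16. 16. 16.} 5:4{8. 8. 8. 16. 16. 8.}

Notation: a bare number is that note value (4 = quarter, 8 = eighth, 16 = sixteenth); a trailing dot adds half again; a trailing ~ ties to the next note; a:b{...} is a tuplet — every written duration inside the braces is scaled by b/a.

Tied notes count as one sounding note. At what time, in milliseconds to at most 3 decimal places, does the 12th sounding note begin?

note 12 onset = 39/5b = 3250.0ms

1. 0.0ms @ 0 + 625.0ms (3/2)
2. 625.0ms @ 3/2 + 625.0ms (3/2)
3. 1250.0ms @ 3 + 625.0ms (3/2)
4. 1875.0ms @ 9/2 + 125.0ms (3/10)
5. 2000.0ms @ 24/5 + 125.0ms (3/10)
6. 2125.0ms @ 51/10 + 125.0ms (3/10)
7. 2250.0ms @ 27/5 + 125.0ms (3/10)
8. 2375.0ms @ 57/10 + 125.0ms (3/10)
9. 2500.0ms @ 6 + 250.0ms (3/5)
10. 2750.0ms @ 33/5 + 250.0ms (3/5)
11. 3000.0ms @ 36/5 + 250.0ms (3/5)
12. 3250.0ms @ 39/5 + 125.0ms (3/10)
13. 3375.0ms @ 81/10 + 125.0ms (3/10)
14. 3500.0ms @ 42/5 + 250.0ms (3/5)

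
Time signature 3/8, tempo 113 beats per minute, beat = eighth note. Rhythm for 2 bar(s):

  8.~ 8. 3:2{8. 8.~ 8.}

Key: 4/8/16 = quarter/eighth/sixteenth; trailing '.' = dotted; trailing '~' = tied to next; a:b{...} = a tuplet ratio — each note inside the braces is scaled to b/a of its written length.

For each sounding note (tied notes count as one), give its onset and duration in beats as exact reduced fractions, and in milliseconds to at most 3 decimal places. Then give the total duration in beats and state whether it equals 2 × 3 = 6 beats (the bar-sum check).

1) 0.0ms=0b +1592.92ms=3b
2) 1592.92ms=3b +530.973ms=1b
3) 2123.894ms=4b +1061.947ms=2b
Σ=6b of 6 (113bpm 3/8) — PASS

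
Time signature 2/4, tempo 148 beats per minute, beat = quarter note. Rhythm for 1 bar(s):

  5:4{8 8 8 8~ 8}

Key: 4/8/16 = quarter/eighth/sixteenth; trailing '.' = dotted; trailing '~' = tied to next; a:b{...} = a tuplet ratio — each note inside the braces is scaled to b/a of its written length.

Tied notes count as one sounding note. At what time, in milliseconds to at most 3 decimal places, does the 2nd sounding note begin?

1. 0.0ms @ 0 + 162.162ms (2/5)
2. 162.162ms @ 2/5 + 162.162ms (2/5)
3. 324.324ms @ 4/5 + 162.162ms (2/5)
4. 486.486ms @ 6/5 + 324.324ms (4/5)

note 2 onset = 2/5b = 162.162ms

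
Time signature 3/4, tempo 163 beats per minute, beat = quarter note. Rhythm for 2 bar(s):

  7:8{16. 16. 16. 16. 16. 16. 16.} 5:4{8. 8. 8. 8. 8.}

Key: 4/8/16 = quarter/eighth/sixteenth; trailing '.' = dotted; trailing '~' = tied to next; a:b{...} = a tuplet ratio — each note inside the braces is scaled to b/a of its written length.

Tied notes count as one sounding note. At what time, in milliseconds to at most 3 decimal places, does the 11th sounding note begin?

1. 0.0ms @ 0 + 157.756ms (3/7)
2. 157.756ms @ 3/7 + 157.756ms (3/7)
3. 315.513ms @ 6/7 + 157.756ms (3/7)
4. 473.269ms @ 9/7 + 157.756ms (3/7)
5. 631.025ms @ 12/7 + 157.756ms (3/7)
6. 788.782ms @ 15/7 + 157.756ms (3/7)
7. 946.538ms @ 18/7 + 157.756ms (3/7)
8. 1104.294ms @ 3 + 220.859ms (3/5)
9. 1325.153ms @ 18/5 + 220.859ms (3/5)
10. 1546.012ms @ 21/5 + 220.859ms (3/5)
11. 1766.871ms @ 24/5 + 220.859ms (3/5)
12. 1987.73ms @ 27/5 + 220.859ms (3/5)

note 11 onset = 24/5b = 1766.871ms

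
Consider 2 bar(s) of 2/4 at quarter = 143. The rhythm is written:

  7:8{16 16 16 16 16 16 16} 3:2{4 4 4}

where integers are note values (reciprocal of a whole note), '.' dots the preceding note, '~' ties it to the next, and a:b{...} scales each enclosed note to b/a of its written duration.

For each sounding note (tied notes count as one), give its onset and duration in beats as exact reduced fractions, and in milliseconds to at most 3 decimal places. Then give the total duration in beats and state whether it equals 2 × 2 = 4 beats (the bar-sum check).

1) 0.0ms=0b +119.88ms=2/7b
2) 119.88ms=2/7b +119.88ms=2/7b
3) 239.76ms=4/7b +119.88ms=2/7b
4) 359.64ms=6/7b +119.88ms=2/7b
5) 479.52ms=8/7b +119.88ms=2/7b
6) 599.401ms=10/7b +119.88ms=2/7b
7) 719.281ms=12/7b +119.88ms=2/7b
8) 839.161ms=2b +279.72ms=2/3b
9) 1118.881ms=8/3b +279.72ms=2/3b
10) 1398.601ms=10/3b +279.72ms=2/3b
Σ=4b of 4 (143bpm 2/4) — PASS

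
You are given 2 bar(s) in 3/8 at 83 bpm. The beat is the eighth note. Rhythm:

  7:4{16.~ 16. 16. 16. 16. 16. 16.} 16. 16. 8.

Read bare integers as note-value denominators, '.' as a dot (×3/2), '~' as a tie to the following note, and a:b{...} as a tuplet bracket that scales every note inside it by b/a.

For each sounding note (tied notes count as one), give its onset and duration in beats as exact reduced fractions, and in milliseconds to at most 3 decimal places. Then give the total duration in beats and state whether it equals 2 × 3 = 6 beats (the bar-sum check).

1) 0.0ms=0b +619.621ms=6/7b
2) 619.621ms=6/7b +309.811ms=3/7b
3) 929.432ms=9/7b +309.811ms=3/7b
4) 1239.243ms=12/7b +309.811ms=3/7b
5) 1549.053ms=15/7b +309.811ms=3/7b
6) 1858.864ms=18/7b +309.811ms=3/7b
7) 2168.675ms=3b +542.169ms=3/4b
8) 2710.843ms=15/4b +542.169ms=3/4b
9) 3253.012ms=9/2b +1084.337ms=3/2b
Σ=6b of 6 (83bpm 3/8) — PASS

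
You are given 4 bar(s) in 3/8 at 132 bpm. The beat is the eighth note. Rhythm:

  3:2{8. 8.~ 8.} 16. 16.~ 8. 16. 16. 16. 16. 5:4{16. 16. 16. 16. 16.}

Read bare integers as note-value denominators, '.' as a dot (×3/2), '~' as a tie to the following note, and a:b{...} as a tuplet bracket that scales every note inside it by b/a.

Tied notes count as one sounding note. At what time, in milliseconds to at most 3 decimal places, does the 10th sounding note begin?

1. 0.0ms @ 0 + 454.545ms (1)
2. 454.545ms @ 1 + 909.091ms (2)
3. 1363.636ms @ 3 + 340.909ms (3/4)
4. 1704.545ms @ 15/4 + 1022.727ms (9/4)
5. 2727.273ms @ 6 + 340.909ms (3/4)
6. 3068.182ms @ 27/4 + 340.909ms (3/4)
7. 3409.091ms @ 15/2 + 340.909ms (3/4)
8. 3750.0ms @ 33/4 + 340.909ms (3/4)
9. 4090.909ms @ 9 + 272.727ms (3/5)
10. 4363.636ms @ 48/5 + 272.727ms (3/5)
11. 4636.364ms @ 51/5 + 272.727ms (3/5)
12. 4909.091ms @ 54/5 + 272.727ms (3/5)
13. 5181.818ms @ 57/5 + 272.727ms (3/5)

note 10 onset = 48/5b = 4363.636ms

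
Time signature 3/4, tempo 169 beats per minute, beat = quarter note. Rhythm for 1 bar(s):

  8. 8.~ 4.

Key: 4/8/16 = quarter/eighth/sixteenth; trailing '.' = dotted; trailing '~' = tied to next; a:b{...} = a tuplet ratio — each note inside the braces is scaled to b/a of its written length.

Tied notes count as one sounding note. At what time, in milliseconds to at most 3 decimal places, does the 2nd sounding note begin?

1. 0.0ms @ 0 + 266.272ms (3/4)
2. 266.272ms @ 3/4 + 798.817ms (9/4)

note 2 onset = 3/4b = 266.272ms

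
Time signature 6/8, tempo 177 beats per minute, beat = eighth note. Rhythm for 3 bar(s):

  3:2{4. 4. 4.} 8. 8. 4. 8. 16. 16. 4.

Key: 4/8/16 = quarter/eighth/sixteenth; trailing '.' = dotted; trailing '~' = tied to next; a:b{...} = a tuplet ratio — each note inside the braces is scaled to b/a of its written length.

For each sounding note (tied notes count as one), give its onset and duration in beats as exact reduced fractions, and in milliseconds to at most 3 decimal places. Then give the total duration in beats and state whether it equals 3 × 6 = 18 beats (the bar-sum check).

1) 0.0ms=0b +677.966ms=2b
2) 677.966ms=2b +677.966ms=2b
3) 1355.932ms=4b +677.966ms=2b
4) 2033.898ms=6b +508.475ms=3/2b
5) 2542.373ms=15/2b +508.475ms=3/2b
6) 3050.847ms=9b +1016.949ms=3b
7) 4067.797ms=12b +508.475ms=3/2b
8) 4576.271ms=27/2b +254.237ms=3/4b
9) 4830.508ms=57/4b +254.237ms=3/4b
10) 5084.746ms=15b +1016.949ms=3b
Σ=18b of 18 (177bpm 6/8) — PASS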